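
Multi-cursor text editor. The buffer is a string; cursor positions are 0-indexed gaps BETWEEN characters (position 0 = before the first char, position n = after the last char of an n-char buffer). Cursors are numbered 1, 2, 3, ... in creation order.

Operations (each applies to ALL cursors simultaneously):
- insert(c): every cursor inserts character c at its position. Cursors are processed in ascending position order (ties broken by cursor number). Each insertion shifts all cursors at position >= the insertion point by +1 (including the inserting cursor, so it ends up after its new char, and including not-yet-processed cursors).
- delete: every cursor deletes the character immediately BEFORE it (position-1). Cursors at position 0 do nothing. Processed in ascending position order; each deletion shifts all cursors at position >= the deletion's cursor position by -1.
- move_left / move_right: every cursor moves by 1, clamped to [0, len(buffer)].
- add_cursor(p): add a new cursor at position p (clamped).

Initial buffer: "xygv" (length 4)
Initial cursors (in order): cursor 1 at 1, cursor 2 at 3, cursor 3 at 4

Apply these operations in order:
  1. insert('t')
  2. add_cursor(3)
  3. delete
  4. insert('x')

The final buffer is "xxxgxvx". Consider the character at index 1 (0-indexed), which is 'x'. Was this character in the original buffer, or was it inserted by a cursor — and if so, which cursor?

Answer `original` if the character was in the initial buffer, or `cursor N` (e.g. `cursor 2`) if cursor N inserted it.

After op 1 (insert('t')): buffer="xtygtvt" (len 7), cursors c1@2 c2@5 c3@7, authorship .1..2.3
After op 2 (add_cursor(3)): buffer="xtygtvt" (len 7), cursors c1@2 c4@3 c2@5 c3@7, authorship .1..2.3
After op 3 (delete): buffer="xgv" (len 3), cursors c1@1 c4@1 c2@2 c3@3, authorship ...
After op 4 (insert('x')): buffer="xxxgxvx" (len 7), cursors c1@3 c4@3 c2@5 c3@7, authorship .14.2.3
Authorship (.=original, N=cursor N): . 1 4 . 2 . 3
Index 1: author = 1

Answer: cursor 1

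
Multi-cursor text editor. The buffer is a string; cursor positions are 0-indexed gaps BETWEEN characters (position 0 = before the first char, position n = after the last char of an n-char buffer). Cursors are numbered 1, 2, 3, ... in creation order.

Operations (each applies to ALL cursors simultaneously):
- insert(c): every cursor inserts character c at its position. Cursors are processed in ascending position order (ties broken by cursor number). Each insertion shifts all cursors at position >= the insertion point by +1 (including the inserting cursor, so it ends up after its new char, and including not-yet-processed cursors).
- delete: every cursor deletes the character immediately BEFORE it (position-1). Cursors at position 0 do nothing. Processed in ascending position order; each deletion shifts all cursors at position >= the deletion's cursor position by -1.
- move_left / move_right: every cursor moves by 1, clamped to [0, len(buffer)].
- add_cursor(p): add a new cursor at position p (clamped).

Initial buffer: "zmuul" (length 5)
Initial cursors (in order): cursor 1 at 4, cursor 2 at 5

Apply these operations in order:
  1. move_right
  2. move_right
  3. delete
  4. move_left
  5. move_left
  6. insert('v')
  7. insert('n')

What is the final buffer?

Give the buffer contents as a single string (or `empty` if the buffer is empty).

After op 1 (move_right): buffer="zmuul" (len 5), cursors c1@5 c2@5, authorship .....
After op 2 (move_right): buffer="zmuul" (len 5), cursors c1@5 c2@5, authorship .....
After op 3 (delete): buffer="zmu" (len 3), cursors c1@3 c2@3, authorship ...
After op 4 (move_left): buffer="zmu" (len 3), cursors c1@2 c2@2, authorship ...
After op 5 (move_left): buffer="zmu" (len 3), cursors c1@1 c2@1, authorship ...
After op 6 (insert('v')): buffer="zvvmu" (len 5), cursors c1@3 c2@3, authorship .12..
After op 7 (insert('n')): buffer="zvvnnmu" (len 7), cursors c1@5 c2@5, authorship .1212..

Answer: zvvnnmu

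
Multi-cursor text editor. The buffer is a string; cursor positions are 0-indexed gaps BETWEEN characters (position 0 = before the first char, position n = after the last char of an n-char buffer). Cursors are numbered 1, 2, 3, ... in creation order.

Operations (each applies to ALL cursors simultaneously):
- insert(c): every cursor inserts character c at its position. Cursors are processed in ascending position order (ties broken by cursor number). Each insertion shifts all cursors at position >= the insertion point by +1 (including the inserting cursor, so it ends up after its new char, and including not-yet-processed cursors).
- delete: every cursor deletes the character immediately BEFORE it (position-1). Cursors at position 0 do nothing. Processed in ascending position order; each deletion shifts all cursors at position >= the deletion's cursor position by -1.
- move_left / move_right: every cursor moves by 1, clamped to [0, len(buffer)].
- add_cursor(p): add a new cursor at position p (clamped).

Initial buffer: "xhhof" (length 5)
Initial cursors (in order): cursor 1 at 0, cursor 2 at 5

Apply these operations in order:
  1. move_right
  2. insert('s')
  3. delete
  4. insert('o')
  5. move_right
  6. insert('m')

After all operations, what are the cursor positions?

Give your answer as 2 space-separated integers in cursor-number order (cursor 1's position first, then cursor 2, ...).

After op 1 (move_right): buffer="xhhof" (len 5), cursors c1@1 c2@5, authorship .....
After op 2 (insert('s')): buffer="xshhofs" (len 7), cursors c1@2 c2@7, authorship .1....2
After op 3 (delete): buffer="xhhof" (len 5), cursors c1@1 c2@5, authorship .....
After op 4 (insert('o')): buffer="xohhofo" (len 7), cursors c1@2 c2@7, authorship .1....2
After op 5 (move_right): buffer="xohhofo" (len 7), cursors c1@3 c2@7, authorship .1....2
After op 6 (insert('m')): buffer="xohmhofom" (len 9), cursors c1@4 c2@9, authorship .1.1...22

Answer: 4 9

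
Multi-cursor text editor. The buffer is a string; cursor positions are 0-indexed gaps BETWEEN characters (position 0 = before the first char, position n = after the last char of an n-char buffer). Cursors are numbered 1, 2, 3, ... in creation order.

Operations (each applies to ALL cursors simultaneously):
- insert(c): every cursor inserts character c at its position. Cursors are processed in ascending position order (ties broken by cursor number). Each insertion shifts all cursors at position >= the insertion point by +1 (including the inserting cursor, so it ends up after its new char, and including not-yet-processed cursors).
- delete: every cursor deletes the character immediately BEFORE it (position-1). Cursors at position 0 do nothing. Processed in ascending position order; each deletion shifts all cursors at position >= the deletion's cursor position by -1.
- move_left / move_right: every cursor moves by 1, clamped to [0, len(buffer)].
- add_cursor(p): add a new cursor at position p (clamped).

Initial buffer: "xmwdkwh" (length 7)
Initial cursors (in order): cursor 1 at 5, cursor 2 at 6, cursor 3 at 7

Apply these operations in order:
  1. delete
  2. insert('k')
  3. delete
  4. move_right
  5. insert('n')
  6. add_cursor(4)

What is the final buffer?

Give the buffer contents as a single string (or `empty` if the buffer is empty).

After op 1 (delete): buffer="xmwd" (len 4), cursors c1@4 c2@4 c3@4, authorship ....
After op 2 (insert('k')): buffer="xmwdkkk" (len 7), cursors c1@7 c2@7 c3@7, authorship ....123
After op 3 (delete): buffer="xmwd" (len 4), cursors c1@4 c2@4 c3@4, authorship ....
After op 4 (move_right): buffer="xmwd" (len 4), cursors c1@4 c2@4 c3@4, authorship ....
After op 5 (insert('n')): buffer="xmwdnnn" (len 7), cursors c1@7 c2@7 c3@7, authorship ....123
After op 6 (add_cursor(4)): buffer="xmwdnnn" (len 7), cursors c4@4 c1@7 c2@7 c3@7, authorship ....123

Answer: xmwdnnn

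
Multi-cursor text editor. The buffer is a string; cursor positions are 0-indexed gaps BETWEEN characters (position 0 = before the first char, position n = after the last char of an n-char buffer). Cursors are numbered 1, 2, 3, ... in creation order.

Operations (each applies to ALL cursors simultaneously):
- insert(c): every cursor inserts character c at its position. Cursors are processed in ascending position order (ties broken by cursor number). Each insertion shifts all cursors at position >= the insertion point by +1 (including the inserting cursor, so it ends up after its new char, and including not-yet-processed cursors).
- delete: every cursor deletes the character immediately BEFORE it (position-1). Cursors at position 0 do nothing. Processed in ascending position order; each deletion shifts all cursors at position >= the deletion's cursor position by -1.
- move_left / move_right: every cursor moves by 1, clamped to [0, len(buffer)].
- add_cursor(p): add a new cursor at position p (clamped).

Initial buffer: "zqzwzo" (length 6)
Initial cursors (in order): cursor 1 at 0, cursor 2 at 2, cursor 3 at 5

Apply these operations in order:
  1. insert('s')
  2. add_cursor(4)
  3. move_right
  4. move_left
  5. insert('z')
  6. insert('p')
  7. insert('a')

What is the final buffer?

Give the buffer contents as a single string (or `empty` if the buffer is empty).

After op 1 (insert('s')): buffer="szqszwzso" (len 9), cursors c1@1 c2@4 c3@8, authorship 1..2...3.
After op 2 (add_cursor(4)): buffer="szqszwzso" (len 9), cursors c1@1 c2@4 c4@4 c3@8, authorship 1..2...3.
After op 3 (move_right): buffer="szqszwzso" (len 9), cursors c1@2 c2@5 c4@5 c3@9, authorship 1..2...3.
After op 4 (move_left): buffer="szqszwzso" (len 9), cursors c1@1 c2@4 c4@4 c3@8, authorship 1..2...3.
After op 5 (insert('z')): buffer="szzqszzzwzszo" (len 13), cursors c1@2 c2@7 c4@7 c3@12, authorship 11..224...33.
After op 6 (insert('p')): buffer="szpzqszzppzwzszpo" (len 17), cursors c1@3 c2@10 c4@10 c3@16, authorship 111..22424...333.
After op 7 (insert('a')): buffer="szpazqszzppaazwzszpao" (len 21), cursors c1@4 c2@13 c4@13 c3@20, authorship 1111..2242424...3333.

Answer: szpazqszzppaazwzszpao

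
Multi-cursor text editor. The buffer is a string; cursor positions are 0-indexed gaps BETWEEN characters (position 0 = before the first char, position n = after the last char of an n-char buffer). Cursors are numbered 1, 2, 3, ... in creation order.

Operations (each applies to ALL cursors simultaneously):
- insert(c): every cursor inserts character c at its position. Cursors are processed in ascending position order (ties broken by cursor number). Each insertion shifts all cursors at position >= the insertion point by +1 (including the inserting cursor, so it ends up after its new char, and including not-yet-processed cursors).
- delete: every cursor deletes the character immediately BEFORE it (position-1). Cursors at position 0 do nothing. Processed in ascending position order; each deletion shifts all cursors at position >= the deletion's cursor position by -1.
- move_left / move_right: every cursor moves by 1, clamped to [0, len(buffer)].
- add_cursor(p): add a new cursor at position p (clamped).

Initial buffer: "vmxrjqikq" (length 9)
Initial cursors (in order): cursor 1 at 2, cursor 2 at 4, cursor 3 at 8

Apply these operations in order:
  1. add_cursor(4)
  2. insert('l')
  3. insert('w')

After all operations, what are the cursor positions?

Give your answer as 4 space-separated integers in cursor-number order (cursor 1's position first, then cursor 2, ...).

After op 1 (add_cursor(4)): buffer="vmxrjqikq" (len 9), cursors c1@2 c2@4 c4@4 c3@8, authorship .........
After op 2 (insert('l')): buffer="vmlxrlljqiklq" (len 13), cursors c1@3 c2@7 c4@7 c3@12, authorship ..1..24....3.
After op 3 (insert('w')): buffer="vmlwxrllwwjqiklwq" (len 17), cursors c1@4 c2@10 c4@10 c3@16, authorship ..11..2424....33.

Answer: 4 10 16 10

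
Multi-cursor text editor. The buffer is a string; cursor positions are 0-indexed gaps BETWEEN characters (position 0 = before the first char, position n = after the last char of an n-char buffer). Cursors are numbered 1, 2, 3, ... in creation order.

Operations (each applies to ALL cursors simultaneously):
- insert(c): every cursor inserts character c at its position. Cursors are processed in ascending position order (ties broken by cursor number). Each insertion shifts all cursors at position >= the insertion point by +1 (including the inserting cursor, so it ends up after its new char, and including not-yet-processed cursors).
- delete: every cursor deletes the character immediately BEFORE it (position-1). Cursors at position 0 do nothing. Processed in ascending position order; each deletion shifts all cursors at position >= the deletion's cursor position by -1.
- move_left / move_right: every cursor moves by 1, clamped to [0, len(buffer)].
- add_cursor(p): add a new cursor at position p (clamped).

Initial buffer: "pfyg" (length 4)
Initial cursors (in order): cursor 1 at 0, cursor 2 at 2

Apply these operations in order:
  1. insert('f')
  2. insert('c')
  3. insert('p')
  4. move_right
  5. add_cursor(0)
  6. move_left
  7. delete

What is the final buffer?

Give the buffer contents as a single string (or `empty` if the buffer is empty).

Answer: fcpffcyg

Derivation:
After op 1 (insert('f')): buffer="fpffyg" (len 6), cursors c1@1 c2@4, authorship 1..2..
After op 2 (insert('c')): buffer="fcpffcyg" (len 8), cursors c1@2 c2@6, authorship 11..22..
After op 3 (insert('p')): buffer="fcppffcpyg" (len 10), cursors c1@3 c2@8, authorship 111..222..
After op 4 (move_right): buffer="fcppffcpyg" (len 10), cursors c1@4 c2@9, authorship 111..222..
After op 5 (add_cursor(0)): buffer="fcppffcpyg" (len 10), cursors c3@0 c1@4 c2@9, authorship 111..222..
After op 6 (move_left): buffer="fcppffcpyg" (len 10), cursors c3@0 c1@3 c2@8, authorship 111..222..
After op 7 (delete): buffer="fcpffcyg" (len 8), cursors c3@0 c1@2 c2@6, authorship 11..22..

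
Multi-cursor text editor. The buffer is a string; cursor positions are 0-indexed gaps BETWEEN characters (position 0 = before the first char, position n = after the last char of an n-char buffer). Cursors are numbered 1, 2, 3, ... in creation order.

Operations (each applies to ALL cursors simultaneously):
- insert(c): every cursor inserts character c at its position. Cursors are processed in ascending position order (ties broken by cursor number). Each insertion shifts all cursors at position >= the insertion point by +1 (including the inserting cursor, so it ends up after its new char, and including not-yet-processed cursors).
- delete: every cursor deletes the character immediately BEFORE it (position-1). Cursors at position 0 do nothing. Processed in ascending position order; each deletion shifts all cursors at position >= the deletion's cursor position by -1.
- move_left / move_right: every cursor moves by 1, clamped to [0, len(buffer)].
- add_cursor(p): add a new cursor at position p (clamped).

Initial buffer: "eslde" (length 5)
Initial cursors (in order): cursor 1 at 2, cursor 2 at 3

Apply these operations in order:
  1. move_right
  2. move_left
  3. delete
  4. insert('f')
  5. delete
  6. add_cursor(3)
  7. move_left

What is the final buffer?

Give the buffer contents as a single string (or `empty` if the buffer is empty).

After op 1 (move_right): buffer="eslde" (len 5), cursors c1@3 c2@4, authorship .....
After op 2 (move_left): buffer="eslde" (len 5), cursors c1@2 c2@3, authorship .....
After op 3 (delete): buffer="ede" (len 3), cursors c1@1 c2@1, authorship ...
After op 4 (insert('f')): buffer="effde" (len 5), cursors c1@3 c2@3, authorship .12..
After op 5 (delete): buffer="ede" (len 3), cursors c1@1 c2@1, authorship ...
After op 6 (add_cursor(3)): buffer="ede" (len 3), cursors c1@1 c2@1 c3@3, authorship ...
After op 7 (move_left): buffer="ede" (len 3), cursors c1@0 c2@0 c3@2, authorship ...

Answer: ede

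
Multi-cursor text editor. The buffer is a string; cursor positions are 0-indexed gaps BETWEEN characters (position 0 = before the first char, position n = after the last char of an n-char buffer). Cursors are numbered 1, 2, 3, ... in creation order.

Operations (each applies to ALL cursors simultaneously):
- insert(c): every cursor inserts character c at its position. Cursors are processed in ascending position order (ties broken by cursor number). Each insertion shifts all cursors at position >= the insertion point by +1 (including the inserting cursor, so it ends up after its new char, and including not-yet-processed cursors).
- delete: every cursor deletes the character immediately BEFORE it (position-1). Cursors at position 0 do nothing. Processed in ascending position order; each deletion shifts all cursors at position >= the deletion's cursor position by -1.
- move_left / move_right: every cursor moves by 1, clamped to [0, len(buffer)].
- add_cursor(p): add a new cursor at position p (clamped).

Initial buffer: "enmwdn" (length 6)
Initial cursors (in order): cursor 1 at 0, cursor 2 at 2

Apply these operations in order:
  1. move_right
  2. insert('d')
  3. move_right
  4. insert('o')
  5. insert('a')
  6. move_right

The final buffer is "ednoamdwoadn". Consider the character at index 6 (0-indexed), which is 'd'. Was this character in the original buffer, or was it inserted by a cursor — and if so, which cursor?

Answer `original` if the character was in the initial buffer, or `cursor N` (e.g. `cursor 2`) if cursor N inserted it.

After op 1 (move_right): buffer="enmwdn" (len 6), cursors c1@1 c2@3, authorship ......
After op 2 (insert('d')): buffer="ednmdwdn" (len 8), cursors c1@2 c2@5, authorship .1..2...
After op 3 (move_right): buffer="ednmdwdn" (len 8), cursors c1@3 c2@6, authorship .1..2...
After op 4 (insert('o')): buffer="ednomdwodn" (len 10), cursors c1@4 c2@8, authorship .1.1.2.2..
After op 5 (insert('a')): buffer="ednoamdwoadn" (len 12), cursors c1@5 c2@10, authorship .1.11.2.22..
After op 6 (move_right): buffer="ednoamdwoadn" (len 12), cursors c1@6 c2@11, authorship .1.11.2.22..
Authorship (.=original, N=cursor N): . 1 . 1 1 . 2 . 2 2 . .
Index 6: author = 2

Answer: cursor 2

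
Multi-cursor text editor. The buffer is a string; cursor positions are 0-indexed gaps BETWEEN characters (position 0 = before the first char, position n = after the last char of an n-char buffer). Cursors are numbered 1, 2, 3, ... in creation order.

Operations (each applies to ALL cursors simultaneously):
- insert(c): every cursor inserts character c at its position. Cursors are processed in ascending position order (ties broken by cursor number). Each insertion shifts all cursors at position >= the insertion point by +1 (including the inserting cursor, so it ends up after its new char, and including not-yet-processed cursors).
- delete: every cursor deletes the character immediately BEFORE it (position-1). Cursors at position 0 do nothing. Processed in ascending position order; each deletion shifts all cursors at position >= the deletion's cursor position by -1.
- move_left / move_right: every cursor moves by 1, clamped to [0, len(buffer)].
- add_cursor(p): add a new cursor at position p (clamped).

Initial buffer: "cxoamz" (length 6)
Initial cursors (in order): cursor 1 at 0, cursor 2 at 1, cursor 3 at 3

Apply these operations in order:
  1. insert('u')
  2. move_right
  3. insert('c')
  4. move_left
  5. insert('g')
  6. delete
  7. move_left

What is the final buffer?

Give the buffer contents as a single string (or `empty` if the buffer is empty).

Answer: uccuxcouacmz

Derivation:
After op 1 (insert('u')): buffer="ucuxouamz" (len 9), cursors c1@1 c2@3 c3@6, authorship 1.2..3...
After op 2 (move_right): buffer="ucuxouamz" (len 9), cursors c1@2 c2@4 c3@7, authorship 1.2..3...
After op 3 (insert('c')): buffer="uccuxcouacmz" (len 12), cursors c1@3 c2@6 c3@10, authorship 1.12.2.3.3..
After op 4 (move_left): buffer="uccuxcouacmz" (len 12), cursors c1@2 c2@5 c3@9, authorship 1.12.2.3.3..
After op 5 (insert('g')): buffer="ucgcuxgcouagcmz" (len 15), cursors c1@3 c2@7 c3@12, authorship 1.112.22.3.33..
After op 6 (delete): buffer="uccuxcouacmz" (len 12), cursors c1@2 c2@5 c3@9, authorship 1.12.2.3.3..
After op 7 (move_left): buffer="uccuxcouacmz" (len 12), cursors c1@1 c2@4 c3@8, authorship 1.12.2.3.3..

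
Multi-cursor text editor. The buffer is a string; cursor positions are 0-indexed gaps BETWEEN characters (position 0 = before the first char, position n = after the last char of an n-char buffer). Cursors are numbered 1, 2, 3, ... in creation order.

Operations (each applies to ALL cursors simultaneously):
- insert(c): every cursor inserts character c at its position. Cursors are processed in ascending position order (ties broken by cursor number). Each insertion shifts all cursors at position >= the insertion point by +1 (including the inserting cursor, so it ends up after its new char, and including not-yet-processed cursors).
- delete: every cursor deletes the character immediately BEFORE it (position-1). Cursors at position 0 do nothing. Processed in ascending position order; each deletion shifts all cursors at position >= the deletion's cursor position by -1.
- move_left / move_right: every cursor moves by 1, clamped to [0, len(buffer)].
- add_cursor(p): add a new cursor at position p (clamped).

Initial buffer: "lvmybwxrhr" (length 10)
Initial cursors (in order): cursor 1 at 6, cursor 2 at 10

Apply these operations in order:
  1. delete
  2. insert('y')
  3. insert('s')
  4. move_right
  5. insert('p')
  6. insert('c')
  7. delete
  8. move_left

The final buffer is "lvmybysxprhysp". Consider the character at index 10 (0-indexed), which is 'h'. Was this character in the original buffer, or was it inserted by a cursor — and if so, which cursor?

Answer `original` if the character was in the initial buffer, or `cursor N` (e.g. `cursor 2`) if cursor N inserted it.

Answer: original

Derivation:
After op 1 (delete): buffer="lvmybxrh" (len 8), cursors c1@5 c2@8, authorship ........
After op 2 (insert('y')): buffer="lvmybyxrhy" (len 10), cursors c1@6 c2@10, authorship .....1...2
After op 3 (insert('s')): buffer="lvmybysxrhys" (len 12), cursors c1@7 c2@12, authorship .....11...22
After op 4 (move_right): buffer="lvmybysxrhys" (len 12), cursors c1@8 c2@12, authorship .....11...22
After op 5 (insert('p')): buffer="lvmybysxprhysp" (len 14), cursors c1@9 c2@14, authorship .....11.1..222
After op 6 (insert('c')): buffer="lvmybysxpcrhyspc" (len 16), cursors c1@10 c2@16, authorship .....11.11..2222
After op 7 (delete): buffer="lvmybysxprhysp" (len 14), cursors c1@9 c2@14, authorship .....11.1..222
After op 8 (move_left): buffer="lvmybysxprhysp" (len 14), cursors c1@8 c2@13, authorship .....11.1..222
Authorship (.=original, N=cursor N): . . . . . 1 1 . 1 . . 2 2 2
Index 10: author = original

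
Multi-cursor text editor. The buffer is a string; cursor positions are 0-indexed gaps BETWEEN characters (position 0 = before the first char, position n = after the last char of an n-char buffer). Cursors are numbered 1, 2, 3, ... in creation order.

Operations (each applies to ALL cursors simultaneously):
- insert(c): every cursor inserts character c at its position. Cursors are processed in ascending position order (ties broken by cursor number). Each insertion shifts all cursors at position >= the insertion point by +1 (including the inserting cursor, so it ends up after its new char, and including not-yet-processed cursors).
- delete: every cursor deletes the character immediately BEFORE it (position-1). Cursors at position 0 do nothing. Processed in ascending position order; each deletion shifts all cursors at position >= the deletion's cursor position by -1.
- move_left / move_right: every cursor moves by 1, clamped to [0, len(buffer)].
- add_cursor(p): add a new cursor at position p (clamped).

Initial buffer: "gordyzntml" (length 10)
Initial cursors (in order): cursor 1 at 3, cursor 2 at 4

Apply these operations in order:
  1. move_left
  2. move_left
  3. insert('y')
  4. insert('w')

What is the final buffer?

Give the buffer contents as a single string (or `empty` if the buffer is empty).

After op 1 (move_left): buffer="gordyzntml" (len 10), cursors c1@2 c2@3, authorship ..........
After op 2 (move_left): buffer="gordyzntml" (len 10), cursors c1@1 c2@2, authorship ..........
After op 3 (insert('y')): buffer="gyoyrdyzntml" (len 12), cursors c1@2 c2@4, authorship .1.2........
After op 4 (insert('w')): buffer="gywoywrdyzntml" (len 14), cursors c1@3 c2@6, authorship .11.22........

Answer: gywoywrdyzntml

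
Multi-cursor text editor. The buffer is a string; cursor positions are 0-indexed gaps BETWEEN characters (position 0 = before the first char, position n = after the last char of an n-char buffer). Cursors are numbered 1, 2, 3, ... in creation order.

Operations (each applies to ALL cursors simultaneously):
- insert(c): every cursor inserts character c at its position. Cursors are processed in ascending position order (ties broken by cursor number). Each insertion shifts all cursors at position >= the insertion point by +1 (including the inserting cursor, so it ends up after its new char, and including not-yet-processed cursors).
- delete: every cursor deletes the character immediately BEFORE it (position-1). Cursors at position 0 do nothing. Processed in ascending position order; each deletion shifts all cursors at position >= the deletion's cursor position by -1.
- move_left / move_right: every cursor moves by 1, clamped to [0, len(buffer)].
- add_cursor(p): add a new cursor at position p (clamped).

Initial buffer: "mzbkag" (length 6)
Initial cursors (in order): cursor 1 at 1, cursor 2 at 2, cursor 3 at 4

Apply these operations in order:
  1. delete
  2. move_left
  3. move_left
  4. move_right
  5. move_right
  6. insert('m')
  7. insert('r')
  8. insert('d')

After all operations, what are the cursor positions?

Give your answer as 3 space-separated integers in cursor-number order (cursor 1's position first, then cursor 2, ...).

After op 1 (delete): buffer="bag" (len 3), cursors c1@0 c2@0 c3@1, authorship ...
After op 2 (move_left): buffer="bag" (len 3), cursors c1@0 c2@0 c3@0, authorship ...
After op 3 (move_left): buffer="bag" (len 3), cursors c1@0 c2@0 c3@0, authorship ...
After op 4 (move_right): buffer="bag" (len 3), cursors c1@1 c2@1 c3@1, authorship ...
After op 5 (move_right): buffer="bag" (len 3), cursors c1@2 c2@2 c3@2, authorship ...
After op 6 (insert('m')): buffer="bammmg" (len 6), cursors c1@5 c2@5 c3@5, authorship ..123.
After op 7 (insert('r')): buffer="bammmrrrg" (len 9), cursors c1@8 c2@8 c3@8, authorship ..123123.
After op 8 (insert('d')): buffer="bammmrrrdddg" (len 12), cursors c1@11 c2@11 c3@11, authorship ..123123123.

Answer: 11 11 11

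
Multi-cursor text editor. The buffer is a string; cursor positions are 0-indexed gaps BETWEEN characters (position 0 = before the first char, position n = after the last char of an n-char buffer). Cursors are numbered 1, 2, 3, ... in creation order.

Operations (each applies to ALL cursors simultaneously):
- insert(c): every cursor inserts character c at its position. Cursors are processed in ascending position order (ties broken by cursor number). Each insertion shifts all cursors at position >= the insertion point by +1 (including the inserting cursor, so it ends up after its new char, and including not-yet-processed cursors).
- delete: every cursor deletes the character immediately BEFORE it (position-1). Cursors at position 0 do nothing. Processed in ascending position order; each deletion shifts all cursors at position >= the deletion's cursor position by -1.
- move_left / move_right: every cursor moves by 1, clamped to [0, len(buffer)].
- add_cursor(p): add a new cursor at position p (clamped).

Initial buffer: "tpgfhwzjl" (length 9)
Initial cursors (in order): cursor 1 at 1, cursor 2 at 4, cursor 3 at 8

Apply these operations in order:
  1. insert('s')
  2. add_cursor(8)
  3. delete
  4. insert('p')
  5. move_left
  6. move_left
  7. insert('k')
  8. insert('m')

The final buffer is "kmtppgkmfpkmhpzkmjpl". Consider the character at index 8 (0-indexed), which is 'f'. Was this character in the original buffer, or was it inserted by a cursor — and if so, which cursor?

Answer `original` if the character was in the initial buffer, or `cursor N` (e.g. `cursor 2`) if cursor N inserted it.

Answer: original

Derivation:
After op 1 (insert('s')): buffer="tspgfshwzjsl" (len 12), cursors c1@2 c2@6 c3@11, authorship .1...2....3.
After op 2 (add_cursor(8)): buffer="tspgfshwzjsl" (len 12), cursors c1@2 c2@6 c4@8 c3@11, authorship .1...2....3.
After op 3 (delete): buffer="tpgfhzjl" (len 8), cursors c1@1 c2@4 c4@5 c3@7, authorship ........
After op 4 (insert('p')): buffer="tppgfphpzjpl" (len 12), cursors c1@2 c2@6 c4@8 c3@11, authorship .1...2.4..3.
After op 5 (move_left): buffer="tppgfphpzjpl" (len 12), cursors c1@1 c2@5 c4@7 c3@10, authorship .1...2.4..3.
After op 6 (move_left): buffer="tppgfphpzjpl" (len 12), cursors c1@0 c2@4 c4@6 c3@9, authorship .1...2.4..3.
After op 7 (insert('k')): buffer="ktppgkfpkhpzkjpl" (len 16), cursors c1@1 c2@6 c4@9 c3@13, authorship 1.1..2.24.4.3.3.
After op 8 (insert('m')): buffer="kmtppgkmfpkmhpzkmjpl" (len 20), cursors c1@2 c2@8 c4@12 c3@17, authorship 11.1..22.244.4.33.3.
Authorship (.=original, N=cursor N): 1 1 . 1 . . 2 2 . 2 4 4 . 4 . 3 3 . 3 .
Index 8: author = original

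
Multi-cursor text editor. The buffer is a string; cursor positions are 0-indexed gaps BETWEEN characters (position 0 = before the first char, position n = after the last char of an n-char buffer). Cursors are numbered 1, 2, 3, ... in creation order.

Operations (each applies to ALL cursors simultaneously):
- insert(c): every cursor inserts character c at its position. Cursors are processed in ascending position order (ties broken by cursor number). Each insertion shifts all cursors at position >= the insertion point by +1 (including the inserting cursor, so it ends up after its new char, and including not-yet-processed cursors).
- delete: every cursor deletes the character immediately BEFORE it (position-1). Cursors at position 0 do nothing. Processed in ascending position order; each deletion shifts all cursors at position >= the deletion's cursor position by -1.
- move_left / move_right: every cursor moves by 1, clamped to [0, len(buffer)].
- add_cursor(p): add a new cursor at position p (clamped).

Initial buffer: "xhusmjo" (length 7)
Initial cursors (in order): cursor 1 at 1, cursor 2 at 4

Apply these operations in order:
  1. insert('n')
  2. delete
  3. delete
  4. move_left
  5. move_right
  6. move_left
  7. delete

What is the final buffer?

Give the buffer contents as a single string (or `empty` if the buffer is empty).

Answer: umjo

Derivation:
After op 1 (insert('n')): buffer="xnhusnmjo" (len 9), cursors c1@2 c2@6, authorship .1...2...
After op 2 (delete): buffer="xhusmjo" (len 7), cursors c1@1 c2@4, authorship .......
After op 3 (delete): buffer="humjo" (len 5), cursors c1@0 c2@2, authorship .....
After op 4 (move_left): buffer="humjo" (len 5), cursors c1@0 c2@1, authorship .....
After op 5 (move_right): buffer="humjo" (len 5), cursors c1@1 c2@2, authorship .....
After op 6 (move_left): buffer="humjo" (len 5), cursors c1@0 c2@1, authorship .....
After op 7 (delete): buffer="umjo" (len 4), cursors c1@0 c2@0, authorship ....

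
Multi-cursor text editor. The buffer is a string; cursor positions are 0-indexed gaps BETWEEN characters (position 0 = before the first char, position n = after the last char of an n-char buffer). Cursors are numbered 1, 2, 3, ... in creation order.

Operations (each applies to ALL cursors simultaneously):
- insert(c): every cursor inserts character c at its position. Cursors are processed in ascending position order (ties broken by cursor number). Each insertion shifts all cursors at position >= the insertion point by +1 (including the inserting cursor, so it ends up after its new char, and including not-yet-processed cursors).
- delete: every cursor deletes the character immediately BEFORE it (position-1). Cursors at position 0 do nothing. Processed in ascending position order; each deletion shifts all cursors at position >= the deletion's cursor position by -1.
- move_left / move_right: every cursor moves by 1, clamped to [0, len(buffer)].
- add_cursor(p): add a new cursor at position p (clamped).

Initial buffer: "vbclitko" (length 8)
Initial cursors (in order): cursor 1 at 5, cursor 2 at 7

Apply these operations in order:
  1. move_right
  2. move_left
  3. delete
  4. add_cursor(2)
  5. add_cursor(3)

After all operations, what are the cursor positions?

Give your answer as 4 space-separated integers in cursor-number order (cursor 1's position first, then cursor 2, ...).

Answer: 4 5 2 3

Derivation:
After op 1 (move_right): buffer="vbclitko" (len 8), cursors c1@6 c2@8, authorship ........
After op 2 (move_left): buffer="vbclitko" (len 8), cursors c1@5 c2@7, authorship ........
After op 3 (delete): buffer="vbclto" (len 6), cursors c1@4 c2@5, authorship ......
After op 4 (add_cursor(2)): buffer="vbclto" (len 6), cursors c3@2 c1@4 c2@5, authorship ......
After op 5 (add_cursor(3)): buffer="vbclto" (len 6), cursors c3@2 c4@3 c1@4 c2@5, authorship ......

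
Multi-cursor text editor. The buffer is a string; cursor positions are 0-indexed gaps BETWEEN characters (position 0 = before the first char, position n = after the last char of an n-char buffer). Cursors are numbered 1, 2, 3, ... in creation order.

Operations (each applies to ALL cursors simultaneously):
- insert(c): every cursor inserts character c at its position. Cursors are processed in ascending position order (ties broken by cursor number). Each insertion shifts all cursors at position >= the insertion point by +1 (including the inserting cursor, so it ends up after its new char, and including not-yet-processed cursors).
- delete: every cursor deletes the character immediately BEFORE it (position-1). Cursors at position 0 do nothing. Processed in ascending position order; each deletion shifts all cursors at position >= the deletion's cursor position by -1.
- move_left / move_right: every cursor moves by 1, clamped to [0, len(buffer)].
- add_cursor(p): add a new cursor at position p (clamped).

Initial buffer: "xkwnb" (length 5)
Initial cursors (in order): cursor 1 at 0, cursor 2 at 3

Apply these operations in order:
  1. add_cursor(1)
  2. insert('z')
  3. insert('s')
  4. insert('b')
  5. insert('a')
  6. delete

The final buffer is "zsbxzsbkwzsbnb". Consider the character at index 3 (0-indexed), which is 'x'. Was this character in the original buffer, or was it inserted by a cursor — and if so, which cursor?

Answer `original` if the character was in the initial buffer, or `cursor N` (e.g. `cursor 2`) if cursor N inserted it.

Answer: original

Derivation:
After op 1 (add_cursor(1)): buffer="xkwnb" (len 5), cursors c1@0 c3@1 c2@3, authorship .....
After op 2 (insert('z')): buffer="zxzkwznb" (len 8), cursors c1@1 c3@3 c2@6, authorship 1.3..2..
After op 3 (insert('s')): buffer="zsxzskwzsnb" (len 11), cursors c1@2 c3@5 c2@9, authorship 11.33..22..
After op 4 (insert('b')): buffer="zsbxzsbkwzsbnb" (len 14), cursors c1@3 c3@7 c2@12, authorship 111.333..222..
After op 5 (insert('a')): buffer="zsbaxzsbakwzsbanb" (len 17), cursors c1@4 c3@9 c2@15, authorship 1111.3333..2222..
After op 6 (delete): buffer="zsbxzsbkwzsbnb" (len 14), cursors c1@3 c3@7 c2@12, authorship 111.333..222..
Authorship (.=original, N=cursor N): 1 1 1 . 3 3 3 . . 2 2 2 . .
Index 3: author = original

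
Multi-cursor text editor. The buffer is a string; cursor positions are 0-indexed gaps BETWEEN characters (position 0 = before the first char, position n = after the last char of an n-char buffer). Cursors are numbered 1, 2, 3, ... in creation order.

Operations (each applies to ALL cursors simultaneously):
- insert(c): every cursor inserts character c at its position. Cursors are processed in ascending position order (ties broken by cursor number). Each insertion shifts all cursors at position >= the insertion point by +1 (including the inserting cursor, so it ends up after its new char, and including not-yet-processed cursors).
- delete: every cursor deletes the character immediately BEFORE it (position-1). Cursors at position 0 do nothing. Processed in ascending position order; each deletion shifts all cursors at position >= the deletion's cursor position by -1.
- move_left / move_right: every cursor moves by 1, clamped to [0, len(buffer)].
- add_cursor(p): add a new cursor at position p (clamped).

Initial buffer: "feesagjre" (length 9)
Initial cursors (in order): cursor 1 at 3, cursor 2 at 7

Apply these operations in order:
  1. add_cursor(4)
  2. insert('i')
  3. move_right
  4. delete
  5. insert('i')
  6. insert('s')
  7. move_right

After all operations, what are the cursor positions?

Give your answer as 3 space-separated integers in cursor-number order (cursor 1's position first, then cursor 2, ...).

After op 1 (add_cursor(4)): buffer="feesagjre" (len 9), cursors c1@3 c3@4 c2@7, authorship .........
After op 2 (insert('i')): buffer="feeisiagjire" (len 12), cursors c1@4 c3@6 c2@10, authorship ...1.3...2..
After op 3 (move_right): buffer="feeisiagjire" (len 12), cursors c1@5 c3@7 c2@11, authorship ...1.3...2..
After op 4 (delete): buffer="feeiigjie" (len 9), cursors c1@4 c3@5 c2@8, authorship ...13..2.
After op 5 (insert('i')): buffer="feeiiiigjiie" (len 12), cursors c1@5 c3@7 c2@11, authorship ...1133..22.
After op 6 (insert('s')): buffer="feeiisiisgjiise" (len 15), cursors c1@6 c3@9 c2@14, authorship ...111333..222.
After op 7 (move_right): buffer="feeiisiisgjiise" (len 15), cursors c1@7 c3@10 c2@15, authorship ...111333..222.

Answer: 7 15 10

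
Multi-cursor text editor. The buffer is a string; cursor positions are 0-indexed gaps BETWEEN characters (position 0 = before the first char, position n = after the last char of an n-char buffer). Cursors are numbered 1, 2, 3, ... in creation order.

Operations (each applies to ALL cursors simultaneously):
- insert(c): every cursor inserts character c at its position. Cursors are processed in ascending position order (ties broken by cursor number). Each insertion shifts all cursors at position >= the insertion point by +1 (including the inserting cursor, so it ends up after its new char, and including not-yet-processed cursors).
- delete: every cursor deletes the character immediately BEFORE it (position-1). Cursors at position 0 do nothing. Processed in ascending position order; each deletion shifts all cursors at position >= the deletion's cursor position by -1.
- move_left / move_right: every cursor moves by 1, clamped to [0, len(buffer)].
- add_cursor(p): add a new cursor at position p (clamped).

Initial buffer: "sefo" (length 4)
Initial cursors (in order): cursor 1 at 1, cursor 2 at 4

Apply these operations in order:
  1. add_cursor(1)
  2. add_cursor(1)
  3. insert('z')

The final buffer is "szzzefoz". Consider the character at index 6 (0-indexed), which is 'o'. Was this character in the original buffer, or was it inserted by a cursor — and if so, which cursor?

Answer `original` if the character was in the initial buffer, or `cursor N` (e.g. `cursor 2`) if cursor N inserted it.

Answer: original

Derivation:
After op 1 (add_cursor(1)): buffer="sefo" (len 4), cursors c1@1 c3@1 c2@4, authorship ....
After op 2 (add_cursor(1)): buffer="sefo" (len 4), cursors c1@1 c3@1 c4@1 c2@4, authorship ....
After op 3 (insert('z')): buffer="szzzefoz" (len 8), cursors c1@4 c3@4 c4@4 c2@8, authorship .134...2
Authorship (.=original, N=cursor N): . 1 3 4 . . . 2
Index 6: author = original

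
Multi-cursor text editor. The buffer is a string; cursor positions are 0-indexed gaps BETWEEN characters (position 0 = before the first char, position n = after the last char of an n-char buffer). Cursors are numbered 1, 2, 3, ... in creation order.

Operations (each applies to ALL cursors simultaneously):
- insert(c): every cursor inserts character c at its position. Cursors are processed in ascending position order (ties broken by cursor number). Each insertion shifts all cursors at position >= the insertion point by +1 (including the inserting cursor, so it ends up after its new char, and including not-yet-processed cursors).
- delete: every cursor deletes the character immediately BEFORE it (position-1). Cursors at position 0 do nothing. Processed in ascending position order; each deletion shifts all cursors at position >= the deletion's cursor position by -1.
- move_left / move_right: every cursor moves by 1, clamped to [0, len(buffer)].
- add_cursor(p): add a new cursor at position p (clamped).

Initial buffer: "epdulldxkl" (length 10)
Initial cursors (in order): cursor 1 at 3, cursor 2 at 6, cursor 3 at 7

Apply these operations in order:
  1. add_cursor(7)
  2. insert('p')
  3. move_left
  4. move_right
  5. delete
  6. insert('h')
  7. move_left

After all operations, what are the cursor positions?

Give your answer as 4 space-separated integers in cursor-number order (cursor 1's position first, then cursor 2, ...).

After op 1 (add_cursor(7)): buffer="epdulldxkl" (len 10), cursors c1@3 c2@6 c3@7 c4@7, authorship ..........
After op 2 (insert('p')): buffer="epdpullpdppxkl" (len 14), cursors c1@4 c2@8 c3@11 c4@11, authorship ...1...2.34...
After op 3 (move_left): buffer="epdpullpdppxkl" (len 14), cursors c1@3 c2@7 c3@10 c4@10, authorship ...1...2.34...
After op 4 (move_right): buffer="epdpullpdppxkl" (len 14), cursors c1@4 c2@8 c3@11 c4@11, authorship ...1...2.34...
After op 5 (delete): buffer="epdulldxkl" (len 10), cursors c1@3 c2@6 c3@7 c4@7, authorship ..........
After op 6 (insert('h')): buffer="epdhullhdhhxkl" (len 14), cursors c1@4 c2@8 c3@11 c4@11, authorship ...1...2.34...
After op 7 (move_left): buffer="epdhullhdhhxkl" (len 14), cursors c1@3 c2@7 c3@10 c4@10, authorship ...1...2.34...

Answer: 3 7 10 10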